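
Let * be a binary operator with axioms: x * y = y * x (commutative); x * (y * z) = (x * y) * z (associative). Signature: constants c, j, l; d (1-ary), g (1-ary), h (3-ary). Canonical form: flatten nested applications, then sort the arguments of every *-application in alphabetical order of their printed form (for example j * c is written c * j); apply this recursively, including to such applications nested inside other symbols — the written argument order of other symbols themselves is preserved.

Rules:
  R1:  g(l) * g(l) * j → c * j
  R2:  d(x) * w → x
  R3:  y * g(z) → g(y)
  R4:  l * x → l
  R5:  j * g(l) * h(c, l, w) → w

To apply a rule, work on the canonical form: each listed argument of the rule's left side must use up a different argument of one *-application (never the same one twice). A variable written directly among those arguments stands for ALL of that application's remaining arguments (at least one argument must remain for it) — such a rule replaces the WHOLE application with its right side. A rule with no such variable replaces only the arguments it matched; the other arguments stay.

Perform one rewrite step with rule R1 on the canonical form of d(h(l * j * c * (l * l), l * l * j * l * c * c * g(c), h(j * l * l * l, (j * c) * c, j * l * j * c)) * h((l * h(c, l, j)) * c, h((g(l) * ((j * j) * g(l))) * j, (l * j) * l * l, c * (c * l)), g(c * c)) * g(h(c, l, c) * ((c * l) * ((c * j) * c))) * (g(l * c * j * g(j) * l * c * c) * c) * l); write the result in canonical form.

Answer: d(c * g(c * c * c * g(j) * j * l * l) * g(c * c * c * h(c, l, c) * j * l) * h(c * h(c, l, j) * l, h(c * j * j * j, j * l * l * l, c * c * l), g(c * c)) * h(c * j * l * l * l, c * c * g(c) * j * l * l * l, h(j * l * l * l, c * c * j, c * j * j * l)) * l)

Derivation:
Canonical form:  d(c * g(c * c * c * g(j) * j * l * l) * g(c * c * c * h(c, l, c) * j * l) * h(c * h(c, l, j) * l, h(g(l) * g(l) * j * j * j, j * l * l * l, c * c * l), g(c * c)) * h(c * j * l * l * l, c * c * g(c) * j * l * l * l, h(j * l * l * l, c * c * j, c * j * j * l)) * l)
R1 matches:  uses g(l), g(l), j
Giving:  d(c * g(c * c * c * g(j) * j * l * l) * g(c * c * c * h(c, l, c) * j * l) * h(c * h(c, l, j) * l, h(c * j * j * j, j * l * l * l, c * c * l), g(c * c)) * h(c * j * l * l * l, c * c * g(c) * j * l * l * l, h(j * l * l * l, c * c * j, c * j * j * l)) * l)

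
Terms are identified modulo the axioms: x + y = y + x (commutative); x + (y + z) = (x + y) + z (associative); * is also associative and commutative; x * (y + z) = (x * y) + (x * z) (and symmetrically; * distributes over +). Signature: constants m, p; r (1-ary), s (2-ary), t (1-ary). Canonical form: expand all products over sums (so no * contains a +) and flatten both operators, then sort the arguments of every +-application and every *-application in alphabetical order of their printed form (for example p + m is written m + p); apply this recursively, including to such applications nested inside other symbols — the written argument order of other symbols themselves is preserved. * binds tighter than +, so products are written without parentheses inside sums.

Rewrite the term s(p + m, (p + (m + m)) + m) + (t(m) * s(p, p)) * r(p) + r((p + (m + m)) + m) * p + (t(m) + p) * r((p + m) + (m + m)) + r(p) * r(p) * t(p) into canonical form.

Answer: p * r(m + m + m + p) + p * r(m + m + m + p) + r(m + m + m + p) * t(m) + r(p) * r(p) * t(p) + r(p) * s(p, p) * t(m) + s(m + p, m + m + m + p)

Derivation:
Expand products over sums:  s(m + p, m + m + m + p) + r(p) * s(p, p) * t(m) + p * r(m + m + m + p) + r(m + m + m + p) * t(m) + p * r(m + m + m + p) + r(p) * r(p) * t(p)
Sort arguments:  p * r(m + m + m + p) + p * r(m + m + m + p) + r(m + m + m + p) * t(m) + r(p) * r(p) * t(p) + r(p) * s(p, p) * t(m) + s(m + p, m + m + m + p)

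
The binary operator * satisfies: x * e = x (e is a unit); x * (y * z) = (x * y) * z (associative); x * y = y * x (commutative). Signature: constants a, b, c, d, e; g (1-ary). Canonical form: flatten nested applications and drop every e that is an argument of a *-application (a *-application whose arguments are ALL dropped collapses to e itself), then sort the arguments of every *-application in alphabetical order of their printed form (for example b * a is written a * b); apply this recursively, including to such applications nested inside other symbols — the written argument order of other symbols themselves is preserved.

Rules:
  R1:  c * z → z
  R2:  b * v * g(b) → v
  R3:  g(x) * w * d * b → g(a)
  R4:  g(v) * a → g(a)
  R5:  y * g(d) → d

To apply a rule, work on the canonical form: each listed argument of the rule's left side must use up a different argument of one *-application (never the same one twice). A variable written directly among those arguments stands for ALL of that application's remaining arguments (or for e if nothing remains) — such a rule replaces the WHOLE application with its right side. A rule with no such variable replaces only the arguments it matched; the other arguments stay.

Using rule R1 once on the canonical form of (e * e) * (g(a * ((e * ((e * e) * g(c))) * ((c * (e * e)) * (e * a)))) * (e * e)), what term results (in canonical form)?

Answer: g(a * a * g(c))

Derivation:
Canonical form:  g(a * a * c * g(c))
Apply R1:  consuming c;  z := a * a * g(c)
Every leftover argument binds to the variable; the entire application is replaced.
Result:  g(a * a * g(c))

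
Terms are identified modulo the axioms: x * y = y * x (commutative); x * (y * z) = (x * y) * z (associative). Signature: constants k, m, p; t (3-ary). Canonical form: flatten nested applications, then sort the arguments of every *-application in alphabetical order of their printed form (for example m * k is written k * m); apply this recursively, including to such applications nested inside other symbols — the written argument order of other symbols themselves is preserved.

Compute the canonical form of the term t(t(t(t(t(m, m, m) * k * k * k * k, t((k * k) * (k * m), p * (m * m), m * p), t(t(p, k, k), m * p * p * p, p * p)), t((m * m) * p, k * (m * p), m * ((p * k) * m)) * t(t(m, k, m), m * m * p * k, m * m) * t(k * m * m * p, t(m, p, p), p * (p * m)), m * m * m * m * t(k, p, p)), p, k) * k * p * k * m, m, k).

Descend into:  t(t(t(t(m, m, m) * k * k * k * k, t((k * k) * (k * m), p * (m * m), m * p), t(t(p, k, k), m * p * p * p, p * p)), t((m * m) * p, k * (m * p), m * ((p * k) * m)) * t(t(m, k, m), m * m * p * k, m * m) * t(k * m * m * p, t(m, p, p), p * (p * m)), m * m * m * m * t(k, p, p)), p, k) * k * p * k * m
Inside:  t(t(t(t(m, m, m) * k * k * k * k, t((k * k) * (k * m), p * (m * m), m * p), t(t(p, k, k), m * p * p * p, p * p)), t((m * m) * p, k * (m * p), m * ((p * k) * m)) * t(t(m, k, m), m * m * p * k, m * m) * t(k * m * m * p, t(m, p, p), p * (p * m)), m * m * m * m * t(k, p, p)), p, k)  →  t(t(t(k * k * k * k * t(m, m, m), t(k * k * k * m, m * m * p, m * p), t(t(p, k, k), m * p * p * p, p * p)), t(k * m * m * p, t(m, p, p), m * p * p) * t(m * m * p, k * m * p, k * m * m * p) * t(t(m, k, m), k * m * m * p, m * m), m * m * m * m * t(k, p, p)), p, k)
Order the arguments:  k * k * m * p * t(t(t(k * k * k * k * t(m, m, m), t(k * k * k * m, m * m * p, m * p), t(t(p, k, k), m * p * p * p, p * p)), t(k * m * m * p, t(m, p, p), m * p * p) * t(m * m * p, k * m * p, k * m * m * p) * t(t(m, k, m), k * m * m * p, m * m), m * m * m * m * t(k, p, p)), p, k)
Rebuild:  t(k * k * m * p * t(t(t(k * k * k * k * t(m, m, m), t(k * k * k * m, m * m * p, m * p), t(t(p, k, k), m * p * p * p, p * p)), t(k * m * m * p, t(m, p, p), m * p * p) * t(m * m * p, k * m * p, k * m * m * p) * t(t(m, k, m), k * m * m * p, m * m), m * m * m * m * t(k, p, p)), p, k), m, k)

Answer: t(k * k * m * p * t(t(t(k * k * k * k * t(m, m, m), t(k * k * k * m, m * m * p, m * p), t(t(p, k, k), m * p * p * p, p * p)), t(k * m * m * p, t(m, p, p), m * p * p) * t(m * m * p, k * m * p, k * m * m * p) * t(t(m, k, m), k * m * m * p, m * m), m * m * m * m * t(k, p, p)), p, k), m, k)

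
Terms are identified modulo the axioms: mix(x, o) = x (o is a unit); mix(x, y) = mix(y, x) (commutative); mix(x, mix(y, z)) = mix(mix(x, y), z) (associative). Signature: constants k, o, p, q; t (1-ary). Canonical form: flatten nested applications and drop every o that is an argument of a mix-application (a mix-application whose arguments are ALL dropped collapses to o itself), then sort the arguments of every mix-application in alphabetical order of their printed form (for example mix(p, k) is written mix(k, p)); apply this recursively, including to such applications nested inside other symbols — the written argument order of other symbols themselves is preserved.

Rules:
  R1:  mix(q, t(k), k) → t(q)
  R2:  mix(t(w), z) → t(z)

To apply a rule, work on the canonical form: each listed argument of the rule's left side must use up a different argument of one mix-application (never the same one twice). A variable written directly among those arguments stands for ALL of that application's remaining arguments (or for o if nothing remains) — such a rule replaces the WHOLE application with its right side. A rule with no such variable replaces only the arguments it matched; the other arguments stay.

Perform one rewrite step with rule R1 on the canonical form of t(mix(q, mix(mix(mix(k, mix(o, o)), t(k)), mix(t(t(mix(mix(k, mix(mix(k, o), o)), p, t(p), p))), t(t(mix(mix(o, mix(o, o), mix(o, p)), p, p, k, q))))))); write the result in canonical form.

Answer: t(mix(t(q), t(t(mix(k, k, p, p, t(p)))), t(t(mix(k, p, p, p, q)))))

Derivation:
Canonical form:  t(mix(k, q, t(k), t(t(mix(k, k, p, p, t(p)))), t(t(mix(k, p, p, p, q)))))
Match R1:  consume k, q, t(k)
New term:  t(mix(t(q), t(t(mix(k, k, p, p, t(p)))), t(t(mix(k, p, p, p, q)))))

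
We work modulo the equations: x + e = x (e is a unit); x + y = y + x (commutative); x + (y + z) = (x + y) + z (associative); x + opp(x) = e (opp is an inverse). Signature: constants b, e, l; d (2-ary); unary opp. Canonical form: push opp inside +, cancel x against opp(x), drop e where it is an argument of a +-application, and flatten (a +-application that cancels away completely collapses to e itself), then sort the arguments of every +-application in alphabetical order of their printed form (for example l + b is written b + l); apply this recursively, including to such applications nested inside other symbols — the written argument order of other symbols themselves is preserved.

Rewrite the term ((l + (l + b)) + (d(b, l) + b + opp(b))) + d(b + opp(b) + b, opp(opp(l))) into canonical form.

Push opp inside:  distribute opp over + and collapse double opp
Collect:  l + l + b + d(b, l) + d(b, l)
Sort:  b + d(b, l) + d(b, l) + l + l

Answer: b + d(b, l) + d(b, l) + l + l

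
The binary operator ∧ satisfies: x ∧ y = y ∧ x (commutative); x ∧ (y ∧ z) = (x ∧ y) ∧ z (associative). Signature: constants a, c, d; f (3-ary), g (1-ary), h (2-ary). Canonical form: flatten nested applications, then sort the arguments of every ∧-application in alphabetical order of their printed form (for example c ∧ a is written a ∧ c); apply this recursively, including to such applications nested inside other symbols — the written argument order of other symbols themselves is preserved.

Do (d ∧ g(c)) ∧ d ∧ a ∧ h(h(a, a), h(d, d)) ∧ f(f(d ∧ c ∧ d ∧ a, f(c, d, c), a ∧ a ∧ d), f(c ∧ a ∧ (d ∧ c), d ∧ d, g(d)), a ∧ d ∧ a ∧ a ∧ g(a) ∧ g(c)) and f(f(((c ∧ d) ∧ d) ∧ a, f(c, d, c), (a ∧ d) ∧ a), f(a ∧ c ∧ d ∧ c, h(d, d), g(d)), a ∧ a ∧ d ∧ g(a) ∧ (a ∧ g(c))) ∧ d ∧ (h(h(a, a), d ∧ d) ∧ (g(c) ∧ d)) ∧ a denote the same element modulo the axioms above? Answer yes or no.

Answer: no — a ∧ d ∧ d ∧ f(f(a ∧ c ∧ d ∧ d, f(c, d, c), a ∧ a ∧ d), f(a ∧ c ∧ c ∧ d, d ∧ d, g(d)), a ∧ a ∧ a ∧ d ∧ g(a) ∧ g(c)) ∧ g(c) ∧ h(h(a, a), h(d, d)) vs a ∧ d ∧ d ∧ f(f(a ∧ c ∧ d ∧ d, f(c, d, c), a ∧ a ∧ d), f(a ∧ c ∧ c ∧ d, h(d, d), g(d)), a ∧ a ∧ a ∧ d ∧ g(a) ∧ g(c)) ∧ g(c) ∧ h(h(a, a), d ∧ d)

Derivation:
Left:  (d ∧ g(c)) ∧ d ∧ a ∧ h(h(a, a), h(d, d)) ∧ f(f(d ∧ c ∧ d ∧ a, f(c, d, c), a ∧ a ∧ d), f(c ∧ a ∧ (d ∧ c), d ∧ d, g(d)), a ∧ d ∧ a ∧ a ∧ g(a) ∧ g(c))
  Flatten:  d ∧ g(c) ∧ d ∧ a ∧ h(h(a, a), h(d, d)) ∧ f(f(d ∧ c ∧ d ∧ a, f(c, d, c), a ∧ a ∧ d), f(c ∧ a ∧ (d ∧ c), d ∧ d, g(d)), a ∧ d ∧ a ∧ a ∧ g(a) ∧ g(c))
  Canonicalize subterm:  f(f(d ∧ c ∧ d ∧ a, f(c, d, c), a ∧ a ∧ d), f(c ∧ a ∧ (d ∧ c), d ∧ d, g(d)), a ∧ d ∧ a ∧ a ∧ g(a) ∧ g(c))  →  f(f(a ∧ c ∧ d ∧ d, f(c, d, c), a ∧ a ∧ d), f(a ∧ c ∧ c ∧ d, d ∧ d, g(d)), a ∧ a ∧ a ∧ d ∧ g(a) ∧ g(c))
  Order the arguments:  a ∧ d ∧ d ∧ f(f(a ∧ c ∧ d ∧ d, f(c, d, c), a ∧ a ∧ d), f(a ∧ c ∧ c ∧ d, d ∧ d, g(d)), a ∧ a ∧ a ∧ d ∧ g(a) ∧ g(c)) ∧ g(c) ∧ h(h(a, a), h(d, d))
Right:  f(f(((c ∧ d) ∧ d) ∧ a, f(c, d, c), (a ∧ d) ∧ a), f(a ∧ c ∧ d ∧ c, h(d, d), g(d)), a ∧ a ∧ d ∧ g(a) ∧ (a ∧ g(c))) ∧ d ∧ (h(h(a, a), d ∧ d) ∧ (g(c) ∧ d)) ∧ a
  Flatten:  f(f(((c ∧ d) ∧ d) ∧ a, f(c, d, c), (a ∧ d) ∧ a), f(a ∧ c ∧ d ∧ c, h(d, d), g(d)), a ∧ a ∧ d ∧ g(a) ∧ (a ∧ g(c))) ∧ d ∧ h(h(a, a), d ∧ d) ∧ g(c) ∧ d ∧ a
  Canonicalize subterm:  f(f(((c ∧ d) ∧ d) ∧ a, f(c, d, c), (a ∧ d) ∧ a), f(a ∧ c ∧ d ∧ c, h(d, d), g(d)), a ∧ a ∧ d ∧ g(a) ∧ (a ∧ g(c)))  →  f(f(a ∧ c ∧ d ∧ d, f(c, d, c), a ∧ a ∧ d), f(a ∧ c ∧ c ∧ d, h(d, d), g(d)), a ∧ a ∧ a ∧ d ∧ g(a) ∧ g(c))
  Sort arguments:  a ∧ d ∧ d ∧ f(f(a ∧ c ∧ d ∧ d, f(c, d, c), a ∧ a ∧ d), f(a ∧ c ∧ c ∧ d, h(d, d), g(d)), a ∧ a ∧ a ∧ d ∧ g(a) ∧ g(c)) ∧ g(c) ∧ h(h(a, a), d ∧ d)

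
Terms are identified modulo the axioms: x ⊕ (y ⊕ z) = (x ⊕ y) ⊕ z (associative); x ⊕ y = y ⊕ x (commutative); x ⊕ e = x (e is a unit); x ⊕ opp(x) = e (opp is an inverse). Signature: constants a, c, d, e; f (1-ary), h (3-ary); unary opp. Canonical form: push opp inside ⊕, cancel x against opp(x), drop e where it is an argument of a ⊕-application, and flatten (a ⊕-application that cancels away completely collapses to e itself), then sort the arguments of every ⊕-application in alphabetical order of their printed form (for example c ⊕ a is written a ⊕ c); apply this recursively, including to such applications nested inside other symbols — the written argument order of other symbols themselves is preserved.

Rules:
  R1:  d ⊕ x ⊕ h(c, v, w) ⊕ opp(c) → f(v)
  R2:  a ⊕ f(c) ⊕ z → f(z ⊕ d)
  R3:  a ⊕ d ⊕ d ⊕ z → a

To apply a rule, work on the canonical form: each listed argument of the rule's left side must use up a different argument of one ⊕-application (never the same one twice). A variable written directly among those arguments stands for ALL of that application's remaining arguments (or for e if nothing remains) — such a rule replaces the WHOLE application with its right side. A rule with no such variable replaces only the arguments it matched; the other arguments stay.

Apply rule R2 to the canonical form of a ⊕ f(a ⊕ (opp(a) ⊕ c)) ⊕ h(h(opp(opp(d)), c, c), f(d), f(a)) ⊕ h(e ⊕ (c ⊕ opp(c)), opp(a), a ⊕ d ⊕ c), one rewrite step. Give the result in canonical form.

Answer: f(d ⊕ h(e, opp(a), a ⊕ c ⊕ d) ⊕ h(h(d, c, c), f(d), f(a)))

Derivation:
Canonical form:  a ⊕ f(c) ⊕ h(e, opp(a), a ⊕ c ⊕ d) ⊕ h(h(d, c, c), f(d), f(a))
Apply R2:  consuming a, f(c);  z := h(e, opp(a), a ⊕ c ⊕ d) ⊕ h(h(d, c, c), f(d), f(a))
The variable takes the whole remainder — replace the entire application.
Giving:  f(d ⊕ h(e, opp(a), a ⊕ c ⊕ d) ⊕ h(h(d, c, c), f(d), f(a)))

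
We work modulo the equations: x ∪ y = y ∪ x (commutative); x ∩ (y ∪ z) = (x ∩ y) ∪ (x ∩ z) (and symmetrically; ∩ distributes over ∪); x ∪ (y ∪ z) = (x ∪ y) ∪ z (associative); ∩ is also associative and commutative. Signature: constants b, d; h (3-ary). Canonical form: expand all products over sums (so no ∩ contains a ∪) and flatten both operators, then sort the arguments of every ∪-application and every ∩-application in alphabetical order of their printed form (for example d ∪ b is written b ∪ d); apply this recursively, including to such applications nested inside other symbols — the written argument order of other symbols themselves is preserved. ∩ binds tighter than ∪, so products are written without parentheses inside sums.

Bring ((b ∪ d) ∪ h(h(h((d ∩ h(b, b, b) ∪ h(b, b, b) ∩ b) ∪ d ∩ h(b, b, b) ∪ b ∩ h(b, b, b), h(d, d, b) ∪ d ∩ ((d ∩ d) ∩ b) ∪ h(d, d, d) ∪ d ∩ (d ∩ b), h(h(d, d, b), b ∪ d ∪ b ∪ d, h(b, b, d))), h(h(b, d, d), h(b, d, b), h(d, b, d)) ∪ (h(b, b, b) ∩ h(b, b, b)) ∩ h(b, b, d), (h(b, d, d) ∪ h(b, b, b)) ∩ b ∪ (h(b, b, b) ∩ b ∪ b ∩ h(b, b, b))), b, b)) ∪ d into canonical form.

Answer: b ∪ d ∪ d ∪ h(h(h(b ∩ h(b, b, b) ∪ b ∩ h(b, b, b) ∪ d ∩ h(b, b, b) ∪ d ∩ h(b, b, b), b ∩ d ∩ d ∪ b ∩ d ∩ d ∩ d ∪ h(d, d, b) ∪ h(d, d, d), h(h(d, d, b), b ∪ b ∪ d ∪ d, h(b, b, d))), h(b, b, b) ∩ h(b, b, b) ∩ h(b, b, d) ∪ h(h(b, d, d), h(b, d, b), h(d, b, d)), b ∩ h(b, b, b) ∪ b ∩ h(b, b, b) ∪ b ∩ h(b, b, b) ∪ b ∩ h(b, d, d)), b, b)

Derivation:
Expand:  b ∪ d ∪ h(h(h(b ∩ h(b, b, b) ∪ b ∩ h(b, b, b) ∪ d ∩ h(b, b, b) ∪ d ∩ h(b, b, b), b ∩ d ∩ d ∪ b ∩ d ∩ d ∩ d ∪ h(d, d, b) ∪ h(d, d, d), h(h(d, d, b), b ∪ b ∪ d ∪ d, h(b, b, d))), h(b, b, b) ∩ h(b, b, b) ∩ h(b, b, d) ∪ h(h(b, d, d), h(b, d, b), h(d, b, d)), b ∩ h(b, b, b) ∪ b ∩ h(b, b, b) ∪ b ∩ h(b, b, b) ∪ b ∩ h(b, d, d)), b, b) ∪ d
Sort:  b ∪ d ∪ d ∪ h(h(h(b ∩ h(b, b, b) ∪ b ∩ h(b, b, b) ∪ d ∩ h(b, b, b) ∪ d ∩ h(b, b, b), b ∩ d ∩ d ∪ b ∩ d ∩ d ∩ d ∪ h(d, d, b) ∪ h(d, d, d), h(h(d, d, b), b ∪ b ∪ d ∪ d, h(b, b, d))), h(b, b, b) ∩ h(b, b, b) ∩ h(b, b, d) ∪ h(h(b, d, d), h(b, d, b), h(d, b, d)), b ∩ h(b, b, b) ∪ b ∩ h(b, b, b) ∪ b ∩ h(b, b, b) ∪ b ∩ h(b, d, d)), b, b)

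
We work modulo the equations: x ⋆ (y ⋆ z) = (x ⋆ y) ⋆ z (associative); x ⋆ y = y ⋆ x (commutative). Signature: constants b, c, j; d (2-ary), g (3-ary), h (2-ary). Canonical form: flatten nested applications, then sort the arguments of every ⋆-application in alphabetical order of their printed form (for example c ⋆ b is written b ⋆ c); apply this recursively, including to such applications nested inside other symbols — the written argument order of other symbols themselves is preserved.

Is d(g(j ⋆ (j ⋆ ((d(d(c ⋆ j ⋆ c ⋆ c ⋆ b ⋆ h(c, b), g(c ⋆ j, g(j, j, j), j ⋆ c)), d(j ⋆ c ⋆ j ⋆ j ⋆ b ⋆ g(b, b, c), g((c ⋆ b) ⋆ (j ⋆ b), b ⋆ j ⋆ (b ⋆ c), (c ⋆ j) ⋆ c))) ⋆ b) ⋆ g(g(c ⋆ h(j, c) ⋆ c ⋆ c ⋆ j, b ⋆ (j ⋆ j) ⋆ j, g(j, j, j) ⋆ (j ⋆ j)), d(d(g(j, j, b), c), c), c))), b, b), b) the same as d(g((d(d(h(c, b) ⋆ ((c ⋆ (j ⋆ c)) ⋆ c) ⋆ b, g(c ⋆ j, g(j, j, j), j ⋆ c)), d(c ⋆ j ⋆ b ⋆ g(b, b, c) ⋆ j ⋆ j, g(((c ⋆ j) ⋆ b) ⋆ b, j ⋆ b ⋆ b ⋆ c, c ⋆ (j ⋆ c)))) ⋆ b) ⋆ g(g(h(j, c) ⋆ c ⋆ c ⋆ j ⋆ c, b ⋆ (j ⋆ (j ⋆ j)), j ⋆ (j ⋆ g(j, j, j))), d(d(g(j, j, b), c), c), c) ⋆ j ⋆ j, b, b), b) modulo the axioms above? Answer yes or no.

Left:  d(g(j ⋆ (j ⋆ ((d(d(c ⋆ j ⋆ c ⋆ c ⋆ b ⋆ h(c, b), g(c ⋆ j, g(j, j, j), j ⋆ c)), d(j ⋆ c ⋆ j ⋆ j ⋆ b ⋆ g(b, b, c), g((c ⋆ b) ⋆ (j ⋆ b), b ⋆ j ⋆ (b ⋆ c), (c ⋆ j) ⋆ c))) ⋆ b) ⋆ g(g(c ⋆ h(j, c) ⋆ c ⋆ c ⋆ j, b ⋆ (j ⋆ j) ⋆ j, g(j, j, j) ⋆ (j ⋆ j)), d(d(g(j, j, b), c), c), c))), b, b), b)
  Focus inside:  j ⋆ (j ⋆ ((d(d(c ⋆ j ⋆ c ⋆ c ⋆ b ⋆ h(c, b), g(c ⋆ j, g(j, j, j), j ⋆ c)), d(j ⋆ c ⋆ j ⋆ j ⋆ b ⋆ g(b, b, c), g((c ⋆ b) ⋆ (j ⋆ b), b ⋆ j ⋆ (b ⋆ c), (c ⋆ j) ⋆ c))) ⋆ b) ⋆ g(g(c ⋆ h(j, c) ⋆ c ⋆ c ⋆ j, b ⋆ (j ⋆ j) ⋆ j, g(j, j, j) ⋆ (j ⋆ j)), d(d(g(j, j, b), c), c), c)))
  Un-nest:  j ⋆ j ⋆ d(d(c ⋆ j ⋆ c ⋆ c ⋆ b ⋆ h(c, b), g(c ⋆ j, g(j, j, j), j ⋆ c)), d(j ⋆ c ⋆ j ⋆ j ⋆ b ⋆ g(b, b, c), g((c ⋆ b) ⋆ (j ⋆ b), b ⋆ j ⋆ (b ⋆ c), (c ⋆ j) ⋆ c))) ⋆ b ⋆ g(g(c ⋆ h(j, c) ⋆ c ⋆ c ⋆ j, b ⋆ (j ⋆ j) ⋆ j, g(j, j, j) ⋆ (j ⋆ j)), d(d(g(j, j, b), c), c), c)
  Canonicalize subterm:  d(d(c ⋆ j ⋆ c ⋆ c ⋆ b ⋆ h(c, b), g(c ⋆ j, g(j, j, j), j ⋆ c)), d(j ⋆ c ⋆ j ⋆ j ⋆ b ⋆ g(b, b, c), g((c ⋆ b) ⋆ (j ⋆ b), b ⋆ j ⋆ (b ⋆ c), (c ⋆ j) ⋆ c)))  →  d(d(b ⋆ c ⋆ c ⋆ c ⋆ h(c, b) ⋆ j, g(c ⋆ j, g(j, j, j), c ⋆ j)), d(b ⋆ c ⋆ g(b, b, c) ⋆ j ⋆ j ⋆ j, g(b ⋆ b ⋆ c ⋆ j, b ⋆ b ⋆ c ⋆ j, c ⋆ c ⋆ j)))
  Simplify inside:  g(g(c ⋆ h(j, c) ⋆ c ⋆ c ⋆ j, b ⋆ (j ⋆ j) ⋆ j, g(j, j, j) ⋆ (j ⋆ j)), d(d(g(j, j, b), c), c), c)  →  g(g(c ⋆ c ⋆ c ⋆ h(j, c) ⋆ j, b ⋆ j ⋆ j ⋆ j, g(j, j, j) ⋆ j ⋆ j), d(d(g(j, j, b), c), c), c)
  Sort:  b ⋆ d(d(b ⋆ c ⋆ c ⋆ c ⋆ h(c, b) ⋆ j, g(c ⋆ j, g(j, j, j), c ⋆ j)), d(b ⋆ c ⋆ g(b, b, c) ⋆ j ⋆ j ⋆ j, g(b ⋆ b ⋆ c ⋆ j, b ⋆ b ⋆ c ⋆ j, c ⋆ c ⋆ j))) ⋆ g(g(c ⋆ c ⋆ c ⋆ h(j, c) ⋆ j, b ⋆ j ⋆ j ⋆ j, g(j, j, j) ⋆ j ⋆ j), d(d(g(j, j, b), c), c), c) ⋆ j ⋆ j
  Rebuild:  d(g(b ⋆ d(d(b ⋆ c ⋆ c ⋆ c ⋆ h(c, b) ⋆ j, g(c ⋆ j, g(j, j, j), c ⋆ j)), d(b ⋆ c ⋆ g(b, b, c) ⋆ j ⋆ j ⋆ j, g(b ⋆ b ⋆ c ⋆ j, b ⋆ b ⋆ c ⋆ j, c ⋆ c ⋆ j))) ⋆ g(g(c ⋆ c ⋆ c ⋆ h(j, c) ⋆ j, b ⋆ j ⋆ j ⋆ j, g(j, j, j) ⋆ j ⋆ j), d(d(g(j, j, b), c), c), c) ⋆ j ⋆ j, b, b), b)
Right:  d(g((d(d(h(c, b) ⋆ ((c ⋆ (j ⋆ c)) ⋆ c) ⋆ b, g(c ⋆ j, g(j, j, j), j ⋆ c)), d(c ⋆ j ⋆ b ⋆ g(b, b, c) ⋆ j ⋆ j, g(((c ⋆ j) ⋆ b) ⋆ b, j ⋆ b ⋆ b ⋆ c, c ⋆ (j ⋆ c)))) ⋆ b) ⋆ g(g(h(j, c) ⋆ c ⋆ c ⋆ j ⋆ c, b ⋆ (j ⋆ (j ⋆ j)), j ⋆ (j ⋆ g(j, j, j))), d(d(g(j, j, b), c), c), c) ⋆ j ⋆ j, b, b), b)
  Work inside:  (d(d(h(c, b) ⋆ ((c ⋆ (j ⋆ c)) ⋆ c) ⋆ b, g(c ⋆ j, g(j, j, j), j ⋆ c)), d(c ⋆ j ⋆ b ⋆ g(b, b, c) ⋆ j ⋆ j, g(((c ⋆ j) ⋆ b) ⋆ b, j ⋆ b ⋆ b ⋆ c, c ⋆ (j ⋆ c)))) ⋆ b) ⋆ g(g(h(j, c) ⋆ c ⋆ c ⋆ j ⋆ c, b ⋆ (j ⋆ (j ⋆ j)), j ⋆ (j ⋆ g(j, j, j))), d(d(g(j, j, b), c), c), c) ⋆ j ⋆ j
  Un-nest:  d(d(h(c, b) ⋆ ((c ⋆ (j ⋆ c)) ⋆ c) ⋆ b, g(c ⋆ j, g(j, j, j), j ⋆ c)), d(c ⋆ j ⋆ b ⋆ g(b, b, c) ⋆ j ⋆ j, g(((c ⋆ j) ⋆ b) ⋆ b, j ⋆ b ⋆ b ⋆ c, c ⋆ (j ⋆ c)))) ⋆ b ⋆ g(g(h(j, c) ⋆ c ⋆ c ⋆ j ⋆ c, b ⋆ (j ⋆ (j ⋆ j)), j ⋆ (j ⋆ g(j, j, j))), d(d(g(j, j, b), c), c), c) ⋆ j ⋆ j
  Inside:  d(d(h(c, b) ⋆ ((c ⋆ (j ⋆ c)) ⋆ c) ⋆ b, g(c ⋆ j, g(j, j, j), j ⋆ c)), d(c ⋆ j ⋆ b ⋆ g(b, b, c) ⋆ j ⋆ j, g(((c ⋆ j) ⋆ b) ⋆ b, j ⋆ b ⋆ b ⋆ c, c ⋆ (j ⋆ c))))  →  d(d(b ⋆ c ⋆ c ⋆ c ⋆ h(c, b) ⋆ j, g(c ⋆ j, g(j, j, j), c ⋆ j)), d(b ⋆ c ⋆ g(b, b, c) ⋆ j ⋆ j ⋆ j, g(b ⋆ b ⋆ c ⋆ j, b ⋆ b ⋆ c ⋆ j, c ⋆ c ⋆ j)))
  Canonicalize subterm:  g(g(h(j, c) ⋆ c ⋆ c ⋆ j ⋆ c, b ⋆ (j ⋆ (j ⋆ j)), j ⋆ (j ⋆ g(j, j, j))), d(d(g(j, j, b), c), c), c)  →  g(g(c ⋆ c ⋆ c ⋆ h(j, c) ⋆ j, b ⋆ j ⋆ j ⋆ j, g(j, j, j) ⋆ j ⋆ j), d(d(g(j, j, b), c), c), c)
  Order the arguments:  b ⋆ d(d(b ⋆ c ⋆ c ⋆ c ⋆ h(c, b) ⋆ j, g(c ⋆ j, g(j, j, j), c ⋆ j)), d(b ⋆ c ⋆ g(b, b, c) ⋆ j ⋆ j ⋆ j, g(b ⋆ b ⋆ c ⋆ j, b ⋆ b ⋆ c ⋆ j, c ⋆ c ⋆ j))) ⋆ g(g(c ⋆ c ⋆ c ⋆ h(j, c) ⋆ j, b ⋆ j ⋆ j ⋆ j, g(j, j, j) ⋆ j ⋆ j), d(d(g(j, j, b), c), c), c) ⋆ j ⋆ j
  Reassemble:  d(g(b ⋆ d(d(b ⋆ c ⋆ c ⋆ c ⋆ h(c, b) ⋆ j, g(c ⋆ j, g(j, j, j), c ⋆ j)), d(b ⋆ c ⋆ g(b, b, c) ⋆ j ⋆ j ⋆ j, g(b ⋆ b ⋆ c ⋆ j, b ⋆ b ⋆ c ⋆ j, c ⋆ c ⋆ j))) ⋆ g(g(c ⋆ c ⋆ c ⋆ h(j, c) ⋆ j, b ⋆ j ⋆ j ⋆ j, g(j, j, j) ⋆ j ⋆ j), d(d(g(j, j, b), c), c), c) ⋆ j ⋆ j, b, b), b)

Answer: yes — both canonical forms are d(g(b ⋆ d(d(b ⋆ c ⋆ c ⋆ c ⋆ h(c, b) ⋆ j, g(c ⋆ j, g(j, j, j), c ⋆ j)), d(b ⋆ c ⋆ g(b, b, c) ⋆ j ⋆ j ⋆ j, g(b ⋆ b ⋆ c ⋆ j, b ⋆ b ⋆ c ⋆ j, c ⋆ c ⋆ j))) ⋆ g(g(c ⋆ c ⋆ c ⋆ h(j, c) ⋆ j, b ⋆ j ⋆ j ⋆ j, g(j, j, j) ⋆ j ⋆ j), d(d(g(j, j, b), c), c), c) ⋆ j ⋆ j, b, b), b)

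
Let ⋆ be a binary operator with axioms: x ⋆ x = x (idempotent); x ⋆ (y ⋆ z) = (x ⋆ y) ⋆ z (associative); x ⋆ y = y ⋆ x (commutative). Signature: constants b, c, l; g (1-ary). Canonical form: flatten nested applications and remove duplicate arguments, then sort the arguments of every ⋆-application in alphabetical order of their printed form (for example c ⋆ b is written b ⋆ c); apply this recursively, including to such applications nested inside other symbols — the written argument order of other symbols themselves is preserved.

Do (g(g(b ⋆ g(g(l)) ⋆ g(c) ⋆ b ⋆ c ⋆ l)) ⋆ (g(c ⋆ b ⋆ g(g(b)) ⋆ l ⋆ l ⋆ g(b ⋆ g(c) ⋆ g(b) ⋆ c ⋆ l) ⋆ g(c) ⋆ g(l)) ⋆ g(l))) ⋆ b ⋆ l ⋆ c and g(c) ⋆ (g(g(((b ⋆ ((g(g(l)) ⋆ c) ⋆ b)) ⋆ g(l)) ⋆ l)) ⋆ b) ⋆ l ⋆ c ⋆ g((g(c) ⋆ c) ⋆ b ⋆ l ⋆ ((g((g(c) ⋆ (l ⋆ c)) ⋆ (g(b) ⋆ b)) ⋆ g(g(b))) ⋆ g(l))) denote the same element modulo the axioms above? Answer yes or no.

Answer: no — b ⋆ c ⋆ g(b ⋆ c ⋆ g(b ⋆ c ⋆ g(b) ⋆ g(c) ⋆ l) ⋆ g(c) ⋆ g(g(b)) ⋆ g(l) ⋆ l) ⋆ g(g(b ⋆ c ⋆ g(c) ⋆ g(g(l)) ⋆ l)) ⋆ g(l) ⋆ l vs b ⋆ c ⋆ g(b ⋆ c ⋆ g(b ⋆ c ⋆ g(b) ⋆ g(c) ⋆ l) ⋆ g(c) ⋆ g(g(b)) ⋆ g(l) ⋆ l) ⋆ g(c) ⋆ g(g(b ⋆ c ⋆ g(g(l)) ⋆ g(l) ⋆ l)) ⋆ l

Derivation:
Left:  (g(g(b ⋆ g(g(l)) ⋆ g(c) ⋆ b ⋆ c ⋆ l)) ⋆ (g(c ⋆ b ⋆ g(g(b)) ⋆ l ⋆ l ⋆ g(b ⋆ g(c) ⋆ g(b) ⋆ c ⋆ l) ⋆ g(c) ⋆ g(l)) ⋆ g(l))) ⋆ b ⋆ l ⋆ c
  Flatten:  g(g(b ⋆ g(g(l)) ⋆ g(c) ⋆ b ⋆ c ⋆ l)) ⋆ g(c ⋆ b ⋆ g(g(b)) ⋆ l ⋆ l ⋆ g(b ⋆ g(c) ⋆ g(b) ⋆ c ⋆ l) ⋆ g(c) ⋆ g(l)) ⋆ g(l) ⋆ b ⋆ l ⋆ c
  Canonicalize subterm:  g(g(b ⋆ g(g(l)) ⋆ g(c) ⋆ b ⋆ c ⋆ l))  →  g(g(b ⋆ c ⋆ g(c) ⋆ g(g(l)) ⋆ l))
  Simplify inside:  g(c ⋆ b ⋆ g(g(b)) ⋆ l ⋆ l ⋆ g(b ⋆ g(c) ⋆ g(b) ⋆ c ⋆ l) ⋆ g(c) ⋆ g(l))  →  g(b ⋆ c ⋆ g(b ⋆ c ⋆ g(b) ⋆ g(c) ⋆ l) ⋆ g(c) ⋆ g(g(b)) ⋆ g(l) ⋆ l)
  Sort arguments:  b ⋆ c ⋆ g(b ⋆ c ⋆ g(b ⋆ c ⋆ g(b) ⋆ g(c) ⋆ l) ⋆ g(c) ⋆ g(g(b)) ⋆ g(l) ⋆ l) ⋆ g(g(b ⋆ c ⋆ g(c) ⋆ g(g(l)) ⋆ l)) ⋆ g(l) ⋆ l
Right:  g(c) ⋆ (g(g(((b ⋆ ((g(g(l)) ⋆ c) ⋆ b)) ⋆ g(l)) ⋆ l)) ⋆ b) ⋆ l ⋆ c ⋆ g((g(c) ⋆ c) ⋆ b ⋆ l ⋆ ((g((g(c) ⋆ (l ⋆ c)) ⋆ (g(b) ⋆ b)) ⋆ g(g(b))) ⋆ g(l)))
  Un-nest:  g(c) ⋆ g(g(((b ⋆ ((g(g(l)) ⋆ c) ⋆ b)) ⋆ g(l)) ⋆ l)) ⋆ b ⋆ l ⋆ c ⋆ g((g(c) ⋆ c) ⋆ b ⋆ l ⋆ ((g((g(c) ⋆ (l ⋆ c)) ⋆ (g(b) ⋆ b)) ⋆ g(g(b))) ⋆ g(l)))
  Inside:  g(g(((b ⋆ ((g(g(l)) ⋆ c) ⋆ b)) ⋆ g(l)) ⋆ l))  →  g(g(b ⋆ c ⋆ g(g(l)) ⋆ g(l) ⋆ l))
  Simplify inside:  g((g(c) ⋆ c) ⋆ b ⋆ l ⋆ ((g((g(c) ⋆ (l ⋆ c)) ⋆ (g(b) ⋆ b)) ⋆ g(g(b))) ⋆ g(l)))  →  g(b ⋆ c ⋆ g(b ⋆ c ⋆ g(b) ⋆ g(c) ⋆ l) ⋆ g(c) ⋆ g(g(b)) ⋆ g(l) ⋆ l)
  Sort:  b ⋆ c ⋆ g(b ⋆ c ⋆ g(b ⋆ c ⋆ g(b) ⋆ g(c) ⋆ l) ⋆ g(c) ⋆ g(g(b)) ⋆ g(l) ⋆ l) ⋆ g(c) ⋆ g(g(b ⋆ c ⋆ g(g(l)) ⋆ g(l) ⋆ l)) ⋆ l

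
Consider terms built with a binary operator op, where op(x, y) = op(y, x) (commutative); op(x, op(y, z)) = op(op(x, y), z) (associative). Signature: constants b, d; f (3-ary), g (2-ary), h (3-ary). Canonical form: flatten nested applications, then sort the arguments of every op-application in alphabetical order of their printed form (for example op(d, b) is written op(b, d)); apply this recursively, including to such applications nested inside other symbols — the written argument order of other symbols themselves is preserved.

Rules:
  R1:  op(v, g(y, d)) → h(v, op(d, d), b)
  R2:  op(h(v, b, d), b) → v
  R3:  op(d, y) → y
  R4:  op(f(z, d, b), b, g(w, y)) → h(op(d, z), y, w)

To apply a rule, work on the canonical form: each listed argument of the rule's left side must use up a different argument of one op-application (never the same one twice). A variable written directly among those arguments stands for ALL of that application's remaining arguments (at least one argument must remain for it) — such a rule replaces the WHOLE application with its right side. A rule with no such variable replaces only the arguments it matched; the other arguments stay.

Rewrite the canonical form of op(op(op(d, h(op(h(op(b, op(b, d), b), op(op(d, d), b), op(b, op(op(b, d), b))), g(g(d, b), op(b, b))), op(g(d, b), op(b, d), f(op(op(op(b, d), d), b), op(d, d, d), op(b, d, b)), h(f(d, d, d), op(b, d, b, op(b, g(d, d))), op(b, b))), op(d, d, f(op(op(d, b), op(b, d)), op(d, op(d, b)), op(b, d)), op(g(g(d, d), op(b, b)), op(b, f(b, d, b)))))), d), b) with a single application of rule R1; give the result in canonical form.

Answer: op(b, d, d, h(op(g(g(d, b), op(b, b)), h(op(b, b, b, d), op(b, d, d), op(b, b, b, d))), op(b, d, f(op(b, b, d, d), op(d, d, d), op(b, b, d)), g(d, b), h(f(d, d, d), h(op(b, b, b, d), op(d, d), b), op(b, b))), op(b, d, d, f(b, d, b), f(op(b, b, d, d), op(b, d, d), op(b, d)), g(g(d, d), op(b, b)))))

Derivation:
Canonical form:  op(b, d, d, h(op(g(g(d, b), op(b, b)), h(op(b, b, b, d), op(b, d, d), op(b, b, b, d))), op(b, d, f(op(b, b, d, d), op(d, d, d), op(b, b, d)), g(d, b), h(f(d, d, d), op(b, b, b, d, g(d, d)), op(b, b))), op(b, d, d, f(b, d, b), f(op(b, b, d, d), op(b, d, d), op(b, d)), g(g(d, d), op(b, b)))))
R1 matches:  uses g(d, d);  v := op(b, b, b, d), y := d
The extension variable absorbs all remaining arguments, so the whole application is rewritten.
Giving:  op(b, d, d, h(op(g(g(d, b), op(b, b)), h(op(b, b, b, d), op(b, d, d), op(b, b, b, d))), op(b, d, f(op(b, b, d, d), op(d, d, d), op(b, b, d)), g(d, b), h(f(d, d, d), h(op(b, b, b, d), op(d, d), b), op(b, b))), op(b, d, d, f(b, d, b), f(op(b, b, d, d), op(b, d, d), op(b, d)), g(g(d, d), op(b, b)))))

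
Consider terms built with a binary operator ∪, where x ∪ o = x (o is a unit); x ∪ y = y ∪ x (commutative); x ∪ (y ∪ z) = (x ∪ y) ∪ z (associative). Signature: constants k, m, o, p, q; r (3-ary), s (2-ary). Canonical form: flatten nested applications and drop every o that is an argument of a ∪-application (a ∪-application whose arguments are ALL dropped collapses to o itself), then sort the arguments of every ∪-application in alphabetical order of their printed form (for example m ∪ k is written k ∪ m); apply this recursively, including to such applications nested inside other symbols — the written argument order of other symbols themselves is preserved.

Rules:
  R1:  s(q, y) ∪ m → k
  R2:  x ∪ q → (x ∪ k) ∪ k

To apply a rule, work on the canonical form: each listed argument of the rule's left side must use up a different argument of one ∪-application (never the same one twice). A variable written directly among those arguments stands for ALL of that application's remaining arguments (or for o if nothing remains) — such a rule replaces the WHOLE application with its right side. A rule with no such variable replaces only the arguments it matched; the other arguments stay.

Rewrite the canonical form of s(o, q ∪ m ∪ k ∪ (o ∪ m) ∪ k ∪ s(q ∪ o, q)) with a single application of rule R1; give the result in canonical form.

Canonical form:  s(o, k ∪ k ∪ m ∪ m ∪ q ∪ s(q, q))
Match R1:  consume m, s(q, q);  y := q
Result:  s(o, k ∪ k ∪ k ∪ m ∪ q)

Answer: s(o, k ∪ k ∪ k ∪ m ∪ q)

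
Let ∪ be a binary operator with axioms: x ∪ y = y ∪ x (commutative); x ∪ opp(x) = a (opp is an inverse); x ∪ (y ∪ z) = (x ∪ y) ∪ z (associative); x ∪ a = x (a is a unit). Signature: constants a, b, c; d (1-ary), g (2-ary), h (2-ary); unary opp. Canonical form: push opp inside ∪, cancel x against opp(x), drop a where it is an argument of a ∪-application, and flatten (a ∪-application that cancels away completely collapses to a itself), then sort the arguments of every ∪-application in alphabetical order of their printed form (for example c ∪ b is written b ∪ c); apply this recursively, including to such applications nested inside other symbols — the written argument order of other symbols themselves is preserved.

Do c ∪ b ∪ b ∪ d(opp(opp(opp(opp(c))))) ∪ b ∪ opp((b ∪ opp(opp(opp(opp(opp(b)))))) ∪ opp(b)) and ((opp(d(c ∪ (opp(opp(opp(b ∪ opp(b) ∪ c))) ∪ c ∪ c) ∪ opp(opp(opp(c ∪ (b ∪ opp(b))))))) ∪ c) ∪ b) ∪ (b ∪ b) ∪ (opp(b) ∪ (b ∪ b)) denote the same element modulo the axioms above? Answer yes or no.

Left:  c ∪ b ∪ b ∪ d(opp(opp(opp(opp(c))))) ∪ b ∪ opp((b ∪ opp(opp(opp(opp(opp(b)))))) ∪ opp(b))
  Push opp inside:  distribute opp over ∪ and collapse double opp
  Collect terms:  c ∪ b ∪ b ∪ b ∪ b ∪ d(c)
  Order the arguments:  b ∪ b ∪ b ∪ b ∪ c ∪ d(c)
Right:  ((opp(d(c ∪ (opp(opp(opp(b ∪ opp(b) ∪ c))) ∪ c ∪ c) ∪ opp(opp(opp(c ∪ (b ∪ opp(b))))))) ∪ c) ∪ b) ∪ (b ∪ b) ∪ (opp(b) ∪ (b ∪ b))
  Push opp inside:  distribute opp over ∪ and collapse double opp
  Collect:  opp(d(c)) ∪ c ∪ b ∪ b ∪ b ∪ b
  Sort:  b ∪ b ∪ b ∪ b ∪ c ∪ opp(d(c))

Answer: no — b ∪ b ∪ b ∪ b ∪ c ∪ d(c) vs b ∪ b ∪ b ∪ b ∪ c ∪ opp(d(c))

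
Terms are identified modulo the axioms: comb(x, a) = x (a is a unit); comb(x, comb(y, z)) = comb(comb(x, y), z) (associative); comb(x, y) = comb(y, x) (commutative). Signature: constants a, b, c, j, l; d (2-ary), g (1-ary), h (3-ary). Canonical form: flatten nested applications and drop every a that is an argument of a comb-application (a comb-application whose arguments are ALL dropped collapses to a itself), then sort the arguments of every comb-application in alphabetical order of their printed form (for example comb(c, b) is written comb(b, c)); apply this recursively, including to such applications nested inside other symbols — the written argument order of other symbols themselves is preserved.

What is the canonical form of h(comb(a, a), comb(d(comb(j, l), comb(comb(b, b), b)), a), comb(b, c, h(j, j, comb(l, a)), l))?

Focus inside:  comb(d(comb(j, l), comb(comb(b, b), b)), a)
Canonicalize subterm:  d(comb(j, l), comb(comb(b, b), b))  →  d(comb(j, l), comb(b, b, b))
Drop the unit:  drop a
Order the arguments:  d(comb(j, l), comb(b, b, b))
Rebuild:  h(a, d(comb(j, l), comb(b, b, b)), comb(b, c, h(j, j, l), l))

Answer: h(a, d(comb(j, l), comb(b, b, b)), comb(b, c, h(j, j, l), l))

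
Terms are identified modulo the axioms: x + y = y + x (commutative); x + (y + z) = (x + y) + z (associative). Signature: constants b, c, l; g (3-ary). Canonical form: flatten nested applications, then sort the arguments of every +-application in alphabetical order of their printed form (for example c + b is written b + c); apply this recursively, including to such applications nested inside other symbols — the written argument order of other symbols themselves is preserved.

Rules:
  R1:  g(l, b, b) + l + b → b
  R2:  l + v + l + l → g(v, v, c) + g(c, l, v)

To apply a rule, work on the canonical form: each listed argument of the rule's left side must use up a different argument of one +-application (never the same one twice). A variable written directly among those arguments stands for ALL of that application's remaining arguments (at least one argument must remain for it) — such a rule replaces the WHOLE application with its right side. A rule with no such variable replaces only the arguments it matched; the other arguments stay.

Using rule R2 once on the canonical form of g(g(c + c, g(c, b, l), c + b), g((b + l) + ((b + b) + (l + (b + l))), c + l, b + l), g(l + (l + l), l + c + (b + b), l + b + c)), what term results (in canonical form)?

Canonical form:  g(g(c + c, g(c, b, l), b + c), g(b + b + b + b + l + l + l, c + l, b + l), g(l + l + l, b + b + c + l, b + c + l))
R2 matches:  uses l, l, l;  v := b + b + b + b
The extension variable absorbs all remaining arguments, so the whole application is rewritten.
Result:  g(g(c + c, g(c, b, l), b + c), g(g(b + b + b + b, b + b + b + b, c) + g(c, l, b + b + b + b), c + l, b + l), g(l + l + l, b + b + c + l, b + c + l))

Answer: g(g(c + c, g(c, b, l), b + c), g(g(b + b + b + b, b + b + b + b, c) + g(c, l, b + b + b + b), c + l, b + l), g(l + l + l, b + b + c + l, b + c + l))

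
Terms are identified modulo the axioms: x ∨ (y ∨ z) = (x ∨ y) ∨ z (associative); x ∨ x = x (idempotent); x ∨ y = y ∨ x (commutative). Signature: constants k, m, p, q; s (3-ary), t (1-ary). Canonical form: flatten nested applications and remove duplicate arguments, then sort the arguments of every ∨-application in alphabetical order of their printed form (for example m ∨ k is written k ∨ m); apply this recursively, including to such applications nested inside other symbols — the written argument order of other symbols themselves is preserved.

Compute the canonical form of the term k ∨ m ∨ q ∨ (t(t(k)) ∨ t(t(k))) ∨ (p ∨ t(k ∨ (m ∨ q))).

Un-nest:  k ∨ m ∨ q ∨ t(t(k)) ∨ t(t(k)) ∨ p ∨ t(k ∨ (m ∨ q))
Canonicalize subterm:  t(k ∨ (m ∨ q))  →  t(k ∨ m ∨ q)
Drop duplicates:  drop duplicate t(t(k))
Order the arguments:  k ∨ m ∨ p ∨ q ∨ t(k ∨ m ∨ q) ∨ t(t(k))

Answer: k ∨ m ∨ p ∨ q ∨ t(k ∨ m ∨ q) ∨ t(t(k))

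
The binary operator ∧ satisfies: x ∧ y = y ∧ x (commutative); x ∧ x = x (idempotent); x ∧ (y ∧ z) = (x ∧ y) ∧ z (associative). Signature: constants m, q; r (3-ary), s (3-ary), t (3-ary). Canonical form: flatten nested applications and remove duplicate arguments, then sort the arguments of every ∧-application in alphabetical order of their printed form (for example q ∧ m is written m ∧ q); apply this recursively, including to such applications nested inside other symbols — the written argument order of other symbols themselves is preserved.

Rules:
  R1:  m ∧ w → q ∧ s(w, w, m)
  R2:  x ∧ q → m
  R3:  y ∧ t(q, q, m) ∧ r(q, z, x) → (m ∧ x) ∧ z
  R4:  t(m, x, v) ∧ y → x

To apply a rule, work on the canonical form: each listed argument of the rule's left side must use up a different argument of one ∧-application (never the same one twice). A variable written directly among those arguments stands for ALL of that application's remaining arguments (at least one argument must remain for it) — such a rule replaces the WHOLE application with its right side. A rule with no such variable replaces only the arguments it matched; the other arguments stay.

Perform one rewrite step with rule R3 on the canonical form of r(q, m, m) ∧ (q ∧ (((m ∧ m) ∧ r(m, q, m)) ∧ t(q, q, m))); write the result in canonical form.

Answer: m

Derivation:
Canonical form:  m ∧ q ∧ r(m, q, m) ∧ r(q, m, m) ∧ t(q, q, m)
Apply R3:  consuming r(q, m, m), t(q, q, m);  x := m, y := m ∧ q ∧ r(m, q, m), z := m
The extension variable absorbs all remaining arguments, so the whole application is rewritten.
Giving:  m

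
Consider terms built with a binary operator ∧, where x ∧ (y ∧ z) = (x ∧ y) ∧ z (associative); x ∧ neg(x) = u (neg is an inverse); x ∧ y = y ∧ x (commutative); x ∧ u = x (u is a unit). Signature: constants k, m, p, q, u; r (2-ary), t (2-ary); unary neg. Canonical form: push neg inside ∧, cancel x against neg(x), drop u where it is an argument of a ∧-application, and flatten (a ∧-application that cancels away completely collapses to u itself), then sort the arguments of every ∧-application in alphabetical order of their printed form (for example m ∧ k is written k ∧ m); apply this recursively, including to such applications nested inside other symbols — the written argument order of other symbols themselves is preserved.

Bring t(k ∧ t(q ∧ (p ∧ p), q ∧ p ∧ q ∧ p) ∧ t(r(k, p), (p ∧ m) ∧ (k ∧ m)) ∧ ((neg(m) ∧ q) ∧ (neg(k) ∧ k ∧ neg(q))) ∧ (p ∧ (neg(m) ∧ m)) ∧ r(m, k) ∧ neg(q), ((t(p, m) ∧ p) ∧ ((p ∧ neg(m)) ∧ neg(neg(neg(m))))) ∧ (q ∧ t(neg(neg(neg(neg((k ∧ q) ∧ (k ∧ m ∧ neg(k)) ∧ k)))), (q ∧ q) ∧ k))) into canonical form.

Answer: t(k ∧ neg(m) ∧ neg(q) ∧ p ∧ r(m, k) ∧ t(p ∧ p ∧ q, p ∧ p ∧ q ∧ q) ∧ t(r(k, p), k ∧ m ∧ m ∧ p), neg(m) ∧ neg(m) ∧ p ∧ p ∧ q ∧ t(k ∧ k ∧ m ∧ q, k ∧ q ∧ q) ∧ t(p, m))

Derivation:
Focus inside:  k ∧ t(q ∧ (p ∧ p), q ∧ p ∧ q ∧ p) ∧ t(r(k, p), (p ∧ m) ∧ (k ∧ m)) ∧ ((neg(m) ∧ q) ∧ (neg(k) ∧ k ∧ neg(q))) ∧ (p ∧ (neg(m) ∧ m)) ∧ r(m, k) ∧ neg(q)
Combine occurrences:  k ∧ t(p ∧ p ∧ q, p ∧ p ∧ q ∧ q) ∧ t(r(k, p), k ∧ m ∧ m ∧ p) ∧ neg(m) ∧ neg(q) ∧ p ∧ r(m, k)
Sort arguments:  k ∧ neg(m) ∧ neg(q) ∧ p ∧ r(m, k) ∧ t(p ∧ p ∧ q, p ∧ p ∧ q ∧ q) ∧ t(r(k, p), k ∧ m ∧ m ∧ p)
Put back:  t(k ∧ neg(m) ∧ neg(q) ∧ p ∧ r(m, k) ∧ t(p ∧ p ∧ q, p ∧ p ∧ q ∧ q) ∧ t(r(k, p), k ∧ m ∧ m ∧ p), neg(m) ∧ neg(m) ∧ p ∧ p ∧ q ∧ t(k ∧ k ∧ m ∧ q, k ∧ q ∧ q) ∧ t(p, m))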